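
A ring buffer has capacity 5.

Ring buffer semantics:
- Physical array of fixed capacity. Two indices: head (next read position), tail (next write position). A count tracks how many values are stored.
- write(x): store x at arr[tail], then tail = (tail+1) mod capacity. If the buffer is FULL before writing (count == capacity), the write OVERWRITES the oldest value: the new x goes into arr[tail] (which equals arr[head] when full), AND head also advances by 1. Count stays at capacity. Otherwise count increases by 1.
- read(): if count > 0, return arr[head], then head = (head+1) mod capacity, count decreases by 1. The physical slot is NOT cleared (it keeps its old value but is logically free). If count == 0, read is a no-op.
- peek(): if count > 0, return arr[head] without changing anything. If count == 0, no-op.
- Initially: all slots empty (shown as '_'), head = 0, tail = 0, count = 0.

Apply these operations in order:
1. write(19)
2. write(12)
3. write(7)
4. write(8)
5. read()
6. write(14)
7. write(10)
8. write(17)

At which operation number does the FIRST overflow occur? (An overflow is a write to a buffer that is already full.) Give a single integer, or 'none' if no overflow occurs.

Answer: 8

Derivation:
After op 1 (write(19)): arr=[19 _ _ _ _] head=0 tail=1 count=1
After op 2 (write(12)): arr=[19 12 _ _ _] head=0 tail=2 count=2
After op 3 (write(7)): arr=[19 12 7 _ _] head=0 tail=3 count=3
After op 4 (write(8)): arr=[19 12 7 8 _] head=0 tail=4 count=4
After op 5 (read()): arr=[19 12 7 8 _] head=1 tail=4 count=3
After op 6 (write(14)): arr=[19 12 7 8 14] head=1 tail=0 count=4
After op 7 (write(10)): arr=[10 12 7 8 14] head=1 tail=1 count=5
After op 8 (write(17)): arr=[10 17 7 8 14] head=2 tail=2 count=5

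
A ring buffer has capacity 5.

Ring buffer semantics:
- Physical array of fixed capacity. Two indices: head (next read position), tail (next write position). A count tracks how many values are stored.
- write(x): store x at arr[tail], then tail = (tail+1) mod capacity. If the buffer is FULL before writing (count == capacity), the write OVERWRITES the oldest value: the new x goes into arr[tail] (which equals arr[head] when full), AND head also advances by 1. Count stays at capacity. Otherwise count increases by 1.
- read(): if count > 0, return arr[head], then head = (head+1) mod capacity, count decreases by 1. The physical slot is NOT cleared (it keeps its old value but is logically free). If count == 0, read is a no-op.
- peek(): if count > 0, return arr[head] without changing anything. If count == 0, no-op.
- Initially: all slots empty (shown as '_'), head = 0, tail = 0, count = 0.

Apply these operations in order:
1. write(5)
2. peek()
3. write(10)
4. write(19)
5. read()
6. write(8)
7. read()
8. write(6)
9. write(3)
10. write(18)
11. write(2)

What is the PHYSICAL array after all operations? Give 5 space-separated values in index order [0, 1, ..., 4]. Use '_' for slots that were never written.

Answer: 3 18 2 8 6

Derivation:
After op 1 (write(5)): arr=[5 _ _ _ _] head=0 tail=1 count=1
After op 2 (peek()): arr=[5 _ _ _ _] head=0 tail=1 count=1
After op 3 (write(10)): arr=[5 10 _ _ _] head=0 tail=2 count=2
After op 4 (write(19)): arr=[5 10 19 _ _] head=0 tail=3 count=3
After op 5 (read()): arr=[5 10 19 _ _] head=1 tail=3 count=2
After op 6 (write(8)): arr=[5 10 19 8 _] head=1 tail=4 count=3
After op 7 (read()): arr=[5 10 19 8 _] head=2 tail=4 count=2
After op 8 (write(6)): arr=[5 10 19 8 6] head=2 tail=0 count=3
After op 9 (write(3)): arr=[3 10 19 8 6] head=2 tail=1 count=4
After op 10 (write(18)): arr=[3 18 19 8 6] head=2 tail=2 count=5
After op 11 (write(2)): arr=[3 18 2 8 6] head=3 tail=3 count=5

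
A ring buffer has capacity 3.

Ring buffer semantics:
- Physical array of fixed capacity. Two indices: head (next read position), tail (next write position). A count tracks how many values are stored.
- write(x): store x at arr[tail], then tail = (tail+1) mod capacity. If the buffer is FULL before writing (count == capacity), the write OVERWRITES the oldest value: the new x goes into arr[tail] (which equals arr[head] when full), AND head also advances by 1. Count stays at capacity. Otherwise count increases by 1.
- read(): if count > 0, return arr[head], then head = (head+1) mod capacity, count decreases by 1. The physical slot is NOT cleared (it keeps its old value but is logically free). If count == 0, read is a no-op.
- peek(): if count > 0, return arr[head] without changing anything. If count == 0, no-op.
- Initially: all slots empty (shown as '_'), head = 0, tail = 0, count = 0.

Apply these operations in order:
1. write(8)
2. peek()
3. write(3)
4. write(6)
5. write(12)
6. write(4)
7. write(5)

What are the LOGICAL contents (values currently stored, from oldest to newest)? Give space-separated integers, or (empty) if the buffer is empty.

Answer: 12 4 5

Derivation:
After op 1 (write(8)): arr=[8 _ _] head=0 tail=1 count=1
After op 2 (peek()): arr=[8 _ _] head=0 tail=1 count=1
After op 3 (write(3)): arr=[8 3 _] head=0 tail=2 count=2
After op 4 (write(6)): arr=[8 3 6] head=0 tail=0 count=3
After op 5 (write(12)): arr=[12 3 6] head=1 tail=1 count=3
After op 6 (write(4)): arr=[12 4 6] head=2 tail=2 count=3
After op 7 (write(5)): arr=[12 4 5] head=0 tail=0 count=3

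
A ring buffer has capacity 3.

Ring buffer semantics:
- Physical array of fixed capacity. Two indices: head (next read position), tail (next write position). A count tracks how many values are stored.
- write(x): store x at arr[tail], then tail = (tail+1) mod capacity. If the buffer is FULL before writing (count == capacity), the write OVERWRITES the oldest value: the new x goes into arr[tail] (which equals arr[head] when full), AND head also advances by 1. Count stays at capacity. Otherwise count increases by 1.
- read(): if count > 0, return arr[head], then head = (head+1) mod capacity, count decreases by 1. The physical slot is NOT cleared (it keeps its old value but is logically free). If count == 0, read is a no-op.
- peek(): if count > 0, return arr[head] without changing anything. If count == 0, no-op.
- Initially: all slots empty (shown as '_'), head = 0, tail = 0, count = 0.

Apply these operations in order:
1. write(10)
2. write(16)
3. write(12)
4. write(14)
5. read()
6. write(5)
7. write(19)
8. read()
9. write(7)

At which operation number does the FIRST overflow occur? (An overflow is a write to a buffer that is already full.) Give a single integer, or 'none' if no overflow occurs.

Answer: 4

Derivation:
After op 1 (write(10)): arr=[10 _ _] head=0 tail=1 count=1
After op 2 (write(16)): arr=[10 16 _] head=0 tail=2 count=2
After op 3 (write(12)): arr=[10 16 12] head=0 tail=0 count=3
After op 4 (write(14)): arr=[14 16 12] head=1 tail=1 count=3
After op 5 (read()): arr=[14 16 12] head=2 tail=1 count=2
After op 6 (write(5)): arr=[14 5 12] head=2 tail=2 count=3
After op 7 (write(19)): arr=[14 5 19] head=0 tail=0 count=3
After op 8 (read()): arr=[14 5 19] head=1 tail=0 count=2
After op 9 (write(7)): arr=[7 5 19] head=1 tail=1 count=3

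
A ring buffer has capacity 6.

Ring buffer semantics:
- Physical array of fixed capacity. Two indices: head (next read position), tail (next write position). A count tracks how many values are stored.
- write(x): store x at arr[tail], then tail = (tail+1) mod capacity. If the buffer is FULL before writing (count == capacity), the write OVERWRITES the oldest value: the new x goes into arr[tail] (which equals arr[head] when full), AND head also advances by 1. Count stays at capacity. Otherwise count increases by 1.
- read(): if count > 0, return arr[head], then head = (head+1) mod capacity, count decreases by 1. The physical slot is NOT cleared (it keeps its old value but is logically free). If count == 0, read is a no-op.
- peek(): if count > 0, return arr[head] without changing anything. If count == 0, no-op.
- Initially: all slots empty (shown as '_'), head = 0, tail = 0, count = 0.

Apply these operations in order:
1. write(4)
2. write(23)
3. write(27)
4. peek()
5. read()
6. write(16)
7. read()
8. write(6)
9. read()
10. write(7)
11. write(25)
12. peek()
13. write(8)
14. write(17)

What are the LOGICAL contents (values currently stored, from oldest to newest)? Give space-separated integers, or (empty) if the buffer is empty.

After op 1 (write(4)): arr=[4 _ _ _ _ _] head=0 tail=1 count=1
After op 2 (write(23)): arr=[4 23 _ _ _ _] head=0 tail=2 count=2
After op 3 (write(27)): arr=[4 23 27 _ _ _] head=0 tail=3 count=3
After op 4 (peek()): arr=[4 23 27 _ _ _] head=0 tail=3 count=3
After op 5 (read()): arr=[4 23 27 _ _ _] head=1 tail=3 count=2
After op 6 (write(16)): arr=[4 23 27 16 _ _] head=1 tail=4 count=3
After op 7 (read()): arr=[4 23 27 16 _ _] head=2 tail=4 count=2
After op 8 (write(6)): arr=[4 23 27 16 6 _] head=2 tail=5 count=3
After op 9 (read()): arr=[4 23 27 16 6 _] head=3 tail=5 count=2
After op 10 (write(7)): arr=[4 23 27 16 6 7] head=3 tail=0 count=3
After op 11 (write(25)): arr=[25 23 27 16 6 7] head=3 tail=1 count=4
After op 12 (peek()): arr=[25 23 27 16 6 7] head=3 tail=1 count=4
After op 13 (write(8)): arr=[25 8 27 16 6 7] head=3 tail=2 count=5
After op 14 (write(17)): arr=[25 8 17 16 6 7] head=3 tail=3 count=6

Answer: 16 6 7 25 8 17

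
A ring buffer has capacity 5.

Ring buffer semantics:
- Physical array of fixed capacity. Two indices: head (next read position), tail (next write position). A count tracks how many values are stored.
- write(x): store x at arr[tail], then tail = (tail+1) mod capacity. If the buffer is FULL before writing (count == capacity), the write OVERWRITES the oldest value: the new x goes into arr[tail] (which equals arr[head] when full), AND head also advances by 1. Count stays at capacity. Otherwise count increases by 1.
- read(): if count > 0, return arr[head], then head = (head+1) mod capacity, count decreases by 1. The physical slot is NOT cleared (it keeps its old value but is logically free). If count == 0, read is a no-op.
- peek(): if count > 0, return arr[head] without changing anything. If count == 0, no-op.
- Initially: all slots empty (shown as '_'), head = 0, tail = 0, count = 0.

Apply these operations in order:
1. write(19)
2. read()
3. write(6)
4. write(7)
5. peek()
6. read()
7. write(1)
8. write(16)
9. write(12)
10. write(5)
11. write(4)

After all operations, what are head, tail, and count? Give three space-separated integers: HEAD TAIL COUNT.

Answer: 3 3 5

Derivation:
After op 1 (write(19)): arr=[19 _ _ _ _] head=0 tail=1 count=1
After op 2 (read()): arr=[19 _ _ _ _] head=1 tail=1 count=0
After op 3 (write(6)): arr=[19 6 _ _ _] head=1 tail=2 count=1
After op 4 (write(7)): arr=[19 6 7 _ _] head=1 tail=3 count=2
After op 5 (peek()): arr=[19 6 7 _ _] head=1 tail=3 count=2
After op 6 (read()): arr=[19 6 7 _ _] head=2 tail=3 count=1
After op 7 (write(1)): arr=[19 6 7 1 _] head=2 tail=4 count=2
After op 8 (write(16)): arr=[19 6 7 1 16] head=2 tail=0 count=3
After op 9 (write(12)): arr=[12 6 7 1 16] head=2 tail=1 count=4
After op 10 (write(5)): arr=[12 5 7 1 16] head=2 tail=2 count=5
After op 11 (write(4)): arr=[12 5 4 1 16] head=3 tail=3 count=5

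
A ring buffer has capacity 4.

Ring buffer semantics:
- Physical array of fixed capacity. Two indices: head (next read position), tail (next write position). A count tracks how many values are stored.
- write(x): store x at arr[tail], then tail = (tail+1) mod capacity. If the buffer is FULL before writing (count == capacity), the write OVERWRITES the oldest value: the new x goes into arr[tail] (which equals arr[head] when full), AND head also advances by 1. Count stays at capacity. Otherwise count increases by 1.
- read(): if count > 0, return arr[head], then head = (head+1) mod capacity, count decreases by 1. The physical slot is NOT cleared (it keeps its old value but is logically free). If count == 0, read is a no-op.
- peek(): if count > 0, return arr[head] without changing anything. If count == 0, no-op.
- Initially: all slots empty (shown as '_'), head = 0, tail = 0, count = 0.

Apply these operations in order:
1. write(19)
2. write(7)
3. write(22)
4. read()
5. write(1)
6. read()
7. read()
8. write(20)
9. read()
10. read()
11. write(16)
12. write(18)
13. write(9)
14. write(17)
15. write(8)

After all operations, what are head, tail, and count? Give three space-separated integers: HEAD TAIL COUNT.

Answer: 2 2 4

Derivation:
After op 1 (write(19)): arr=[19 _ _ _] head=0 tail=1 count=1
After op 2 (write(7)): arr=[19 7 _ _] head=0 tail=2 count=2
After op 3 (write(22)): arr=[19 7 22 _] head=0 tail=3 count=3
After op 4 (read()): arr=[19 7 22 _] head=1 tail=3 count=2
After op 5 (write(1)): arr=[19 7 22 1] head=1 tail=0 count=3
After op 6 (read()): arr=[19 7 22 1] head=2 tail=0 count=2
After op 7 (read()): arr=[19 7 22 1] head=3 tail=0 count=1
After op 8 (write(20)): arr=[20 7 22 1] head=3 tail=1 count=2
After op 9 (read()): arr=[20 7 22 1] head=0 tail=1 count=1
After op 10 (read()): arr=[20 7 22 1] head=1 tail=1 count=0
After op 11 (write(16)): arr=[20 16 22 1] head=1 tail=2 count=1
After op 12 (write(18)): arr=[20 16 18 1] head=1 tail=3 count=2
After op 13 (write(9)): arr=[20 16 18 9] head=1 tail=0 count=3
After op 14 (write(17)): arr=[17 16 18 9] head=1 tail=1 count=4
After op 15 (write(8)): arr=[17 8 18 9] head=2 tail=2 count=4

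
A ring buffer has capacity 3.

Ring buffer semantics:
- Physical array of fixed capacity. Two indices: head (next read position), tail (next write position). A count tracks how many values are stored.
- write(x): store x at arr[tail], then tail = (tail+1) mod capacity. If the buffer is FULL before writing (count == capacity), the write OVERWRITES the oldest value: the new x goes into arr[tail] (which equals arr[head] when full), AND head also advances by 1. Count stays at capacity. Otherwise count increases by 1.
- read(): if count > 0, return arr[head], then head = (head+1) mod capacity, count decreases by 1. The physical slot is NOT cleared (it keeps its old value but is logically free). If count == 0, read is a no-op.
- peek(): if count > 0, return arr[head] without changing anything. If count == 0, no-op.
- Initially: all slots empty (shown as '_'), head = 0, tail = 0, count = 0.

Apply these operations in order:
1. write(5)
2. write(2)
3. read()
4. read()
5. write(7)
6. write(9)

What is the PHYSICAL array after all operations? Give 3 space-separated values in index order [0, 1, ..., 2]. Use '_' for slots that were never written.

Answer: 9 2 7

Derivation:
After op 1 (write(5)): arr=[5 _ _] head=0 tail=1 count=1
After op 2 (write(2)): arr=[5 2 _] head=0 tail=2 count=2
After op 3 (read()): arr=[5 2 _] head=1 tail=2 count=1
After op 4 (read()): arr=[5 2 _] head=2 tail=2 count=0
After op 5 (write(7)): arr=[5 2 7] head=2 tail=0 count=1
After op 6 (write(9)): arr=[9 2 7] head=2 tail=1 count=2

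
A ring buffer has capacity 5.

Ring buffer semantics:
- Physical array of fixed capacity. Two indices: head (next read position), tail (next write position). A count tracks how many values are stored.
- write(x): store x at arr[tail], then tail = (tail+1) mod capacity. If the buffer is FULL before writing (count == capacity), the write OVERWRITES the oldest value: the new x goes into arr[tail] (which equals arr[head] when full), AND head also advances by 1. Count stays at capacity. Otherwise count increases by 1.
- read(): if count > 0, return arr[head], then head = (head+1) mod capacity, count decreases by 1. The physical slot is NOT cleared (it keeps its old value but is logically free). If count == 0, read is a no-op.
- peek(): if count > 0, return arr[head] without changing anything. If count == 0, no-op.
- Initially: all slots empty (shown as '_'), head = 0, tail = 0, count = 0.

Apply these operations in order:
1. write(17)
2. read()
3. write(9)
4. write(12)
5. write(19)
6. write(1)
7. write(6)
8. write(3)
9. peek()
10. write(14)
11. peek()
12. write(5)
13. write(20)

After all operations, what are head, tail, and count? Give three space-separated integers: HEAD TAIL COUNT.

Answer: 0 0 5

Derivation:
After op 1 (write(17)): arr=[17 _ _ _ _] head=0 tail=1 count=1
After op 2 (read()): arr=[17 _ _ _ _] head=1 tail=1 count=0
After op 3 (write(9)): arr=[17 9 _ _ _] head=1 tail=2 count=1
After op 4 (write(12)): arr=[17 9 12 _ _] head=1 tail=3 count=2
After op 5 (write(19)): arr=[17 9 12 19 _] head=1 tail=4 count=3
After op 6 (write(1)): arr=[17 9 12 19 1] head=1 tail=0 count=4
After op 7 (write(6)): arr=[6 9 12 19 1] head=1 tail=1 count=5
After op 8 (write(3)): arr=[6 3 12 19 1] head=2 tail=2 count=5
After op 9 (peek()): arr=[6 3 12 19 1] head=2 tail=2 count=5
After op 10 (write(14)): arr=[6 3 14 19 1] head=3 tail=3 count=5
After op 11 (peek()): arr=[6 3 14 19 1] head=3 tail=3 count=5
After op 12 (write(5)): arr=[6 3 14 5 1] head=4 tail=4 count=5
After op 13 (write(20)): arr=[6 3 14 5 20] head=0 tail=0 count=5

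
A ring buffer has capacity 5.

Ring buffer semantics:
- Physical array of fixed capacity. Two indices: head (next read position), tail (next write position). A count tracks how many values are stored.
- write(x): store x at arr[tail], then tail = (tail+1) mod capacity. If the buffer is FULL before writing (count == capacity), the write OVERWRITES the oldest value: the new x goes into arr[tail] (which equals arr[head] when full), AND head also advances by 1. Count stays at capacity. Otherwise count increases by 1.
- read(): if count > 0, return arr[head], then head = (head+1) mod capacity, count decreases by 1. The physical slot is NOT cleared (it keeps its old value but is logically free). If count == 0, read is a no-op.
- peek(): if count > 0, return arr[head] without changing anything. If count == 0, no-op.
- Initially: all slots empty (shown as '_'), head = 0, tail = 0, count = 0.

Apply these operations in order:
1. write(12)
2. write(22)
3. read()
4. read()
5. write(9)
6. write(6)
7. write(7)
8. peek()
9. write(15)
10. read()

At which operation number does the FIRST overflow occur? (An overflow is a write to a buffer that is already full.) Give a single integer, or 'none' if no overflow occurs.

After op 1 (write(12)): arr=[12 _ _ _ _] head=0 tail=1 count=1
After op 2 (write(22)): arr=[12 22 _ _ _] head=0 tail=2 count=2
After op 3 (read()): arr=[12 22 _ _ _] head=1 tail=2 count=1
After op 4 (read()): arr=[12 22 _ _ _] head=2 tail=2 count=0
After op 5 (write(9)): arr=[12 22 9 _ _] head=2 tail=3 count=1
After op 6 (write(6)): arr=[12 22 9 6 _] head=2 tail=4 count=2
After op 7 (write(7)): arr=[12 22 9 6 7] head=2 tail=0 count=3
After op 8 (peek()): arr=[12 22 9 6 7] head=2 tail=0 count=3
After op 9 (write(15)): arr=[15 22 9 6 7] head=2 tail=1 count=4
After op 10 (read()): arr=[15 22 9 6 7] head=3 tail=1 count=3

Answer: none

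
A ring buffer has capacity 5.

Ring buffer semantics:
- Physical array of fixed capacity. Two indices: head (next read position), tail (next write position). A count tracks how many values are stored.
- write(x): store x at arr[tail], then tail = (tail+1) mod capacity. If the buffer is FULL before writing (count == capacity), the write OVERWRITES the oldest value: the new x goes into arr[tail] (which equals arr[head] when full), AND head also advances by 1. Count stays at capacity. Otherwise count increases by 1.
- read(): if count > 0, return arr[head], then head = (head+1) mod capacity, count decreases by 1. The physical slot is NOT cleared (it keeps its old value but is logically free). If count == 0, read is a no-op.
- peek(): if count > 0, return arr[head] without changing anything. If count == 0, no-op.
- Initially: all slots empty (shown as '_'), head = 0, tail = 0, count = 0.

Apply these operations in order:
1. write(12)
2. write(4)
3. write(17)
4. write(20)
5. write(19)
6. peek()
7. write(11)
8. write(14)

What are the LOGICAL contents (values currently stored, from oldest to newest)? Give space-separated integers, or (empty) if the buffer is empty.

Answer: 17 20 19 11 14

Derivation:
After op 1 (write(12)): arr=[12 _ _ _ _] head=0 tail=1 count=1
After op 2 (write(4)): arr=[12 4 _ _ _] head=0 tail=2 count=2
After op 3 (write(17)): arr=[12 4 17 _ _] head=0 tail=3 count=3
After op 4 (write(20)): arr=[12 4 17 20 _] head=0 tail=4 count=4
After op 5 (write(19)): arr=[12 4 17 20 19] head=0 tail=0 count=5
After op 6 (peek()): arr=[12 4 17 20 19] head=0 tail=0 count=5
After op 7 (write(11)): arr=[11 4 17 20 19] head=1 tail=1 count=5
After op 8 (write(14)): arr=[11 14 17 20 19] head=2 tail=2 count=5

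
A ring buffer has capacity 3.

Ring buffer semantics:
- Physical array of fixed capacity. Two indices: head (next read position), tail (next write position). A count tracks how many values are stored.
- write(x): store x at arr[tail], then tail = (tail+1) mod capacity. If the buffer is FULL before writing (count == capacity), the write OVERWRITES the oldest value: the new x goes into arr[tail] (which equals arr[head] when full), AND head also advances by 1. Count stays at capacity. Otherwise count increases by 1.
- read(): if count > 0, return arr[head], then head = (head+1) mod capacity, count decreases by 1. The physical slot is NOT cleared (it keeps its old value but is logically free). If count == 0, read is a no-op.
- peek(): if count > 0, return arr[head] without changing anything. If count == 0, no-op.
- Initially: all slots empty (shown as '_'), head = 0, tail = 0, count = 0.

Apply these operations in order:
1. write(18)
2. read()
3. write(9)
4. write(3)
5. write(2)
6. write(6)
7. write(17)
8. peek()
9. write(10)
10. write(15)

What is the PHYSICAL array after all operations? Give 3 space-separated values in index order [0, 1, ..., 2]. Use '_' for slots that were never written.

Answer: 10 15 17

Derivation:
After op 1 (write(18)): arr=[18 _ _] head=0 tail=1 count=1
After op 2 (read()): arr=[18 _ _] head=1 tail=1 count=0
After op 3 (write(9)): arr=[18 9 _] head=1 tail=2 count=1
After op 4 (write(3)): arr=[18 9 3] head=1 tail=0 count=2
After op 5 (write(2)): arr=[2 9 3] head=1 tail=1 count=3
After op 6 (write(6)): arr=[2 6 3] head=2 tail=2 count=3
After op 7 (write(17)): arr=[2 6 17] head=0 tail=0 count=3
After op 8 (peek()): arr=[2 6 17] head=0 tail=0 count=3
After op 9 (write(10)): arr=[10 6 17] head=1 tail=1 count=3
After op 10 (write(15)): arr=[10 15 17] head=2 tail=2 count=3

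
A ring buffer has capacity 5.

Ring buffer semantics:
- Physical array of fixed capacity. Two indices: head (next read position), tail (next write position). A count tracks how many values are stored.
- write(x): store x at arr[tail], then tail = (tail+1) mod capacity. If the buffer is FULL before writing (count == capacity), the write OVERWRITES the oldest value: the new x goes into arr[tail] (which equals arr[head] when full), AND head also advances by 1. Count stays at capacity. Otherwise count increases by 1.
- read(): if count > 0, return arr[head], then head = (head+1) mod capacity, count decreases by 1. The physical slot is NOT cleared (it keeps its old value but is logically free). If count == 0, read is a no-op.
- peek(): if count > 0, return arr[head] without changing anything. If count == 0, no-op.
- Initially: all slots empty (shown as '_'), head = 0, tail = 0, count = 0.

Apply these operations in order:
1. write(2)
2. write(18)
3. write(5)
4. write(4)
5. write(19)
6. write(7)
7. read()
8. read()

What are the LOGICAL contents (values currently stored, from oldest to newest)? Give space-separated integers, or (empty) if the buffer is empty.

Answer: 4 19 7

Derivation:
After op 1 (write(2)): arr=[2 _ _ _ _] head=0 tail=1 count=1
After op 2 (write(18)): arr=[2 18 _ _ _] head=0 tail=2 count=2
After op 3 (write(5)): arr=[2 18 5 _ _] head=0 tail=3 count=3
After op 4 (write(4)): arr=[2 18 5 4 _] head=0 tail=4 count=4
After op 5 (write(19)): arr=[2 18 5 4 19] head=0 tail=0 count=5
After op 6 (write(7)): arr=[7 18 5 4 19] head=1 tail=1 count=5
After op 7 (read()): arr=[7 18 5 4 19] head=2 tail=1 count=4
After op 8 (read()): arr=[7 18 5 4 19] head=3 tail=1 count=3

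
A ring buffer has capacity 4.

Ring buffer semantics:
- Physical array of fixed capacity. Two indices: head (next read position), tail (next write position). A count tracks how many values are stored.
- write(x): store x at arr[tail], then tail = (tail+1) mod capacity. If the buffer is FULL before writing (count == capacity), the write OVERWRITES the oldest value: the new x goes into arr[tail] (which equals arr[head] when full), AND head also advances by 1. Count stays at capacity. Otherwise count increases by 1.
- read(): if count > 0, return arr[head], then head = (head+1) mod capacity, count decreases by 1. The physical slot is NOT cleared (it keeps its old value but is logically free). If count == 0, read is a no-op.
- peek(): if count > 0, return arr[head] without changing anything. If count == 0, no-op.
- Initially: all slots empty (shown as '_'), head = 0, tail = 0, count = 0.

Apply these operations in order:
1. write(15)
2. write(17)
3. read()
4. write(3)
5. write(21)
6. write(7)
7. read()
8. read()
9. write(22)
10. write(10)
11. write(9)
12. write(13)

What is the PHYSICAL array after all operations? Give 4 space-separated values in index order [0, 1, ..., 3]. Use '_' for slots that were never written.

After op 1 (write(15)): arr=[15 _ _ _] head=0 tail=1 count=1
After op 2 (write(17)): arr=[15 17 _ _] head=0 tail=2 count=2
After op 3 (read()): arr=[15 17 _ _] head=1 tail=2 count=1
After op 4 (write(3)): arr=[15 17 3 _] head=1 tail=3 count=2
After op 5 (write(21)): arr=[15 17 3 21] head=1 tail=0 count=3
After op 6 (write(7)): arr=[7 17 3 21] head=1 tail=1 count=4
After op 7 (read()): arr=[7 17 3 21] head=2 tail=1 count=3
After op 8 (read()): arr=[7 17 3 21] head=3 tail=1 count=2
After op 9 (write(22)): arr=[7 22 3 21] head=3 tail=2 count=3
After op 10 (write(10)): arr=[7 22 10 21] head=3 tail=3 count=4
After op 11 (write(9)): arr=[7 22 10 9] head=0 tail=0 count=4
After op 12 (write(13)): arr=[13 22 10 9] head=1 tail=1 count=4

Answer: 13 22 10 9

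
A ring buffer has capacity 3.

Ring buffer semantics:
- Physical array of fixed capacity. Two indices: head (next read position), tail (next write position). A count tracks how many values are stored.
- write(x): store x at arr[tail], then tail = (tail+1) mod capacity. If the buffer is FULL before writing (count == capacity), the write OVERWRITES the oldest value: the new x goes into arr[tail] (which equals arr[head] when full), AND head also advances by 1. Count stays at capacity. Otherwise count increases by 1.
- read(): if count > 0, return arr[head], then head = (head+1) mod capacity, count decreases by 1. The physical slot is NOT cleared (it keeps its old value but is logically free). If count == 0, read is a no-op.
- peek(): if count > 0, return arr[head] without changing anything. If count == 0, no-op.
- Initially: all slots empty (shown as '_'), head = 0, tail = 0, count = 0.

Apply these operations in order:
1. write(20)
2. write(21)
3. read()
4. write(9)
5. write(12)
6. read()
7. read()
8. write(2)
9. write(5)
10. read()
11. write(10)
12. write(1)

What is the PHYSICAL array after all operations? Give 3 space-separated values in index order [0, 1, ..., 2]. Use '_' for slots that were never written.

After op 1 (write(20)): arr=[20 _ _] head=0 tail=1 count=1
After op 2 (write(21)): arr=[20 21 _] head=0 tail=2 count=2
After op 3 (read()): arr=[20 21 _] head=1 tail=2 count=1
After op 4 (write(9)): arr=[20 21 9] head=1 tail=0 count=2
After op 5 (write(12)): arr=[12 21 9] head=1 tail=1 count=3
After op 6 (read()): arr=[12 21 9] head=2 tail=1 count=2
After op 7 (read()): arr=[12 21 9] head=0 tail=1 count=1
After op 8 (write(2)): arr=[12 2 9] head=0 tail=2 count=2
After op 9 (write(5)): arr=[12 2 5] head=0 tail=0 count=3
After op 10 (read()): arr=[12 2 5] head=1 tail=0 count=2
After op 11 (write(10)): arr=[10 2 5] head=1 tail=1 count=3
After op 12 (write(1)): arr=[10 1 5] head=2 tail=2 count=3

Answer: 10 1 5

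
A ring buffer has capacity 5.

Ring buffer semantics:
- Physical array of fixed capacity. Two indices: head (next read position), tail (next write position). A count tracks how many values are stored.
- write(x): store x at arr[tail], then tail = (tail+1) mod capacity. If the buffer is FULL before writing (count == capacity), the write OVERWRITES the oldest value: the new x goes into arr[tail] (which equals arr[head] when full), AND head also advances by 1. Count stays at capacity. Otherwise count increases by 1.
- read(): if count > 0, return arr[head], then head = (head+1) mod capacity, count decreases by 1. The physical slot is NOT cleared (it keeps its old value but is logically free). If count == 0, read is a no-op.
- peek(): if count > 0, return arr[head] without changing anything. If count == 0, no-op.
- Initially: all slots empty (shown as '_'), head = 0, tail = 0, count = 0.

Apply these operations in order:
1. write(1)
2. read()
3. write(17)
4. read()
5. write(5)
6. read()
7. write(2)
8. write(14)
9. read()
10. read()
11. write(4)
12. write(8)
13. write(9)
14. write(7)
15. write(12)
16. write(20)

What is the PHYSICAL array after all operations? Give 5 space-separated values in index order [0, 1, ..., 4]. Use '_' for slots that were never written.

After op 1 (write(1)): arr=[1 _ _ _ _] head=0 tail=1 count=1
After op 2 (read()): arr=[1 _ _ _ _] head=1 tail=1 count=0
After op 3 (write(17)): arr=[1 17 _ _ _] head=1 tail=2 count=1
After op 4 (read()): arr=[1 17 _ _ _] head=2 tail=2 count=0
After op 5 (write(5)): arr=[1 17 5 _ _] head=2 tail=3 count=1
After op 6 (read()): arr=[1 17 5 _ _] head=3 tail=3 count=0
After op 7 (write(2)): arr=[1 17 5 2 _] head=3 tail=4 count=1
After op 8 (write(14)): arr=[1 17 5 2 14] head=3 tail=0 count=2
After op 9 (read()): arr=[1 17 5 2 14] head=4 tail=0 count=1
After op 10 (read()): arr=[1 17 5 2 14] head=0 tail=0 count=0
After op 11 (write(4)): arr=[4 17 5 2 14] head=0 tail=1 count=1
After op 12 (write(8)): arr=[4 8 5 2 14] head=0 tail=2 count=2
After op 13 (write(9)): arr=[4 8 9 2 14] head=0 tail=3 count=3
After op 14 (write(7)): arr=[4 8 9 7 14] head=0 tail=4 count=4
After op 15 (write(12)): arr=[4 8 9 7 12] head=0 tail=0 count=5
After op 16 (write(20)): arr=[20 8 9 7 12] head=1 tail=1 count=5

Answer: 20 8 9 7 12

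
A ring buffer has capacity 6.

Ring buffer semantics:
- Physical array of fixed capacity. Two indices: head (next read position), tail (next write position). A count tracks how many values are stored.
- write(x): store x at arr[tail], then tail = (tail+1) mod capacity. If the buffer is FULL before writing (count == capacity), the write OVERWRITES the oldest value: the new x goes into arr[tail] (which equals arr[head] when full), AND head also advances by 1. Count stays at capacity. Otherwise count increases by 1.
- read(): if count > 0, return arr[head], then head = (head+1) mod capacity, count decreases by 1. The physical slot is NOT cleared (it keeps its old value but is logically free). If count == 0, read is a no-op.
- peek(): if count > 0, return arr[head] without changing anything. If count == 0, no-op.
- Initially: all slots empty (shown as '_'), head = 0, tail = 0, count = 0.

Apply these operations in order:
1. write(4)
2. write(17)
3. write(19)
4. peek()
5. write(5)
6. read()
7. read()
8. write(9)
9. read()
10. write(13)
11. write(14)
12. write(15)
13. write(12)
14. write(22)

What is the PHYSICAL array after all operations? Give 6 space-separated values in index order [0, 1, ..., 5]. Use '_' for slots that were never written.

Answer: 14 15 12 22 9 13

Derivation:
After op 1 (write(4)): arr=[4 _ _ _ _ _] head=0 tail=1 count=1
After op 2 (write(17)): arr=[4 17 _ _ _ _] head=0 tail=2 count=2
After op 3 (write(19)): arr=[4 17 19 _ _ _] head=0 tail=3 count=3
After op 4 (peek()): arr=[4 17 19 _ _ _] head=0 tail=3 count=3
After op 5 (write(5)): arr=[4 17 19 5 _ _] head=0 tail=4 count=4
After op 6 (read()): arr=[4 17 19 5 _ _] head=1 tail=4 count=3
After op 7 (read()): arr=[4 17 19 5 _ _] head=2 tail=4 count=2
After op 8 (write(9)): arr=[4 17 19 5 9 _] head=2 tail=5 count=3
After op 9 (read()): arr=[4 17 19 5 9 _] head=3 tail=5 count=2
After op 10 (write(13)): arr=[4 17 19 5 9 13] head=3 tail=0 count=3
After op 11 (write(14)): arr=[14 17 19 5 9 13] head=3 tail=1 count=4
After op 12 (write(15)): arr=[14 15 19 5 9 13] head=3 tail=2 count=5
After op 13 (write(12)): arr=[14 15 12 5 9 13] head=3 tail=3 count=6
After op 14 (write(22)): arr=[14 15 12 22 9 13] head=4 tail=4 count=6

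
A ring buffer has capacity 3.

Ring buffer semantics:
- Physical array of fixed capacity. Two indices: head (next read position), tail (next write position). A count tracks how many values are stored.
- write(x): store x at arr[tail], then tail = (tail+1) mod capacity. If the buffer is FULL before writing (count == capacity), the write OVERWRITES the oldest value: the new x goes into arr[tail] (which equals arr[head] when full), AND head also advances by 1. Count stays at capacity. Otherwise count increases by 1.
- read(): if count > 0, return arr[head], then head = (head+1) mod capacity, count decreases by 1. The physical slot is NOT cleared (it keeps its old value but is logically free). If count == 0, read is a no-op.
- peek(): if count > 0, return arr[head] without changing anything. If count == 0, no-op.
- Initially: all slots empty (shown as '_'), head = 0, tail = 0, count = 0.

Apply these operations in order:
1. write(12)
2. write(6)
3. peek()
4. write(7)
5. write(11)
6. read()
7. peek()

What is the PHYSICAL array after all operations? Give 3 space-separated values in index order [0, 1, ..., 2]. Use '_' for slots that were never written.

Answer: 11 6 7

Derivation:
After op 1 (write(12)): arr=[12 _ _] head=0 tail=1 count=1
After op 2 (write(6)): arr=[12 6 _] head=0 tail=2 count=2
After op 3 (peek()): arr=[12 6 _] head=0 tail=2 count=2
After op 4 (write(7)): arr=[12 6 7] head=0 tail=0 count=3
After op 5 (write(11)): arr=[11 6 7] head=1 tail=1 count=3
After op 6 (read()): arr=[11 6 7] head=2 tail=1 count=2
After op 7 (peek()): arr=[11 6 7] head=2 tail=1 count=2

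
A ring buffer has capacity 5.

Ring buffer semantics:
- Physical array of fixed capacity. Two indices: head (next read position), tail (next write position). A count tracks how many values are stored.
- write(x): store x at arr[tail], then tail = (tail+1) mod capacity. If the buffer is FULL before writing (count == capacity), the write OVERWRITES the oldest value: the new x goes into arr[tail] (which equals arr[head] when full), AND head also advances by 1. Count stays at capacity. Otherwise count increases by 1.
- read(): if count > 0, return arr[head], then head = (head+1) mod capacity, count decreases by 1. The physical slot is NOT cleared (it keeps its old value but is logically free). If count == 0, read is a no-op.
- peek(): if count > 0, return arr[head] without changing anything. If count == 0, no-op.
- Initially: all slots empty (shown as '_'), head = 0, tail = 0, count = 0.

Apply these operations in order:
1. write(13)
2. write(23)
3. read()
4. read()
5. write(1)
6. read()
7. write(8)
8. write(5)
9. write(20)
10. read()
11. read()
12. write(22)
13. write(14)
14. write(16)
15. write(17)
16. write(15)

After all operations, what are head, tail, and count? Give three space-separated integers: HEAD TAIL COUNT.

After op 1 (write(13)): arr=[13 _ _ _ _] head=0 tail=1 count=1
After op 2 (write(23)): arr=[13 23 _ _ _] head=0 tail=2 count=2
After op 3 (read()): arr=[13 23 _ _ _] head=1 tail=2 count=1
After op 4 (read()): arr=[13 23 _ _ _] head=2 tail=2 count=0
After op 5 (write(1)): arr=[13 23 1 _ _] head=2 tail=3 count=1
After op 6 (read()): arr=[13 23 1 _ _] head=3 tail=3 count=0
After op 7 (write(8)): arr=[13 23 1 8 _] head=3 tail=4 count=1
After op 8 (write(5)): arr=[13 23 1 8 5] head=3 tail=0 count=2
After op 9 (write(20)): arr=[20 23 1 8 5] head=3 tail=1 count=3
After op 10 (read()): arr=[20 23 1 8 5] head=4 tail=1 count=2
After op 11 (read()): arr=[20 23 1 8 5] head=0 tail=1 count=1
After op 12 (write(22)): arr=[20 22 1 8 5] head=0 tail=2 count=2
After op 13 (write(14)): arr=[20 22 14 8 5] head=0 tail=3 count=3
After op 14 (write(16)): arr=[20 22 14 16 5] head=0 tail=4 count=4
After op 15 (write(17)): arr=[20 22 14 16 17] head=0 tail=0 count=5
After op 16 (write(15)): arr=[15 22 14 16 17] head=1 tail=1 count=5

Answer: 1 1 5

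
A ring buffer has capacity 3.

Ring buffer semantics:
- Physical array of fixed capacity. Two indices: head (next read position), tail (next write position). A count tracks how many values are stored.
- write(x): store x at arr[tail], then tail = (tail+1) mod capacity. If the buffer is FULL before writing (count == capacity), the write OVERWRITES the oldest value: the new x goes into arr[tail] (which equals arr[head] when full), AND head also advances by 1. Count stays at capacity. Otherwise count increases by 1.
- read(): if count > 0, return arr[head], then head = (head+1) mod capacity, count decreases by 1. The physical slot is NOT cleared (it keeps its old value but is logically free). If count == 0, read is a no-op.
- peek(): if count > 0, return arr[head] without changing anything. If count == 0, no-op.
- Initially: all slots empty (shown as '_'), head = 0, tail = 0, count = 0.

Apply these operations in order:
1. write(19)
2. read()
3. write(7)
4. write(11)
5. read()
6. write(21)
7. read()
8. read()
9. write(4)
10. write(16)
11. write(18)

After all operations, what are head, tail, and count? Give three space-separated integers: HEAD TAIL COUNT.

Answer: 1 1 3

Derivation:
After op 1 (write(19)): arr=[19 _ _] head=0 tail=1 count=1
After op 2 (read()): arr=[19 _ _] head=1 tail=1 count=0
After op 3 (write(7)): arr=[19 7 _] head=1 tail=2 count=1
After op 4 (write(11)): arr=[19 7 11] head=1 tail=0 count=2
After op 5 (read()): arr=[19 7 11] head=2 tail=0 count=1
After op 6 (write(21)): arr=[21 7 11] head=2 tail=1 count=2
After op 7 (read()): arr=[21 7 11] head=0 tail=1 count=1
After op 8 (read()): arr=[21 7 11] head=1 tail=1 count=0
After op 9 (write(4)): arr=[21 4 11] head=1 tail=2 count=1
After op 10 (write(16)): arr=[21 4 16] head=1 tail=0 count=2
After op 11 (write(18)): arr=[18 4 16] head=1 tail=1 count=3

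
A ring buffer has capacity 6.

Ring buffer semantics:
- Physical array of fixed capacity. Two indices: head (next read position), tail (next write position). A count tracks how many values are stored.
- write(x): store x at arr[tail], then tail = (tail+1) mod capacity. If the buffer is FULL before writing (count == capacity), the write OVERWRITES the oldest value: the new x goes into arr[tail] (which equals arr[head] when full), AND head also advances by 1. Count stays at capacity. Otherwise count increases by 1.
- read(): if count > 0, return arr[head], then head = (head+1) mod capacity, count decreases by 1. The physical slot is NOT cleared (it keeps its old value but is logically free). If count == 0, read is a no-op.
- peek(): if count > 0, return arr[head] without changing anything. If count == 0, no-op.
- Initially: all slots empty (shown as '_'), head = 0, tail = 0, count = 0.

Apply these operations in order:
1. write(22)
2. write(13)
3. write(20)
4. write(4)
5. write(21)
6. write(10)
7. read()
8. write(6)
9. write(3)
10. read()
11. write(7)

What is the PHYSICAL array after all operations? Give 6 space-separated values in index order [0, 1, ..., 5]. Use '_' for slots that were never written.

Answer: 6 3 7 4 21 10

Derivation:
After op 1 (write(22)): arr=[22 _ _ _ _ _] head=0 tail=1 count=1
After op 2 (write(13)): arr=[22 13 _ _ _ _] head=0 tail=2 count=2
After op 3 (write(20)): arr=[22 13 20 _ _ _] head=0 tail=3 count=3
After op 4 (write(4)): arr=[22 13 20 4 _ _] head=0 tail=4 count=4
After op 5 (write(21)): arr=[22 13 20 4 21 _] head=0 tail=5 count=5
After op 6 (write(10)): arr=[22 13 20 4 21 10] head=0 tail=0 count=6
After op 7 (read()): arr=[22 13 20 4 21 10] head=1 tail=0 count=5
After op 8 (write(6)): arr=[6 13 20 4 21 10] head=1 tail=1 count=6
After op 9 (write(3)): arr=[6 3 20 4 21 10] head=2 tail=2 count=6
After op 10 (read()): arr=[6 3 20 4 21 10] head=3 tail=2 count=5
After op 11 (write(7)): arr=[6 3 7 4 21 10] head=3 tail=3 count=6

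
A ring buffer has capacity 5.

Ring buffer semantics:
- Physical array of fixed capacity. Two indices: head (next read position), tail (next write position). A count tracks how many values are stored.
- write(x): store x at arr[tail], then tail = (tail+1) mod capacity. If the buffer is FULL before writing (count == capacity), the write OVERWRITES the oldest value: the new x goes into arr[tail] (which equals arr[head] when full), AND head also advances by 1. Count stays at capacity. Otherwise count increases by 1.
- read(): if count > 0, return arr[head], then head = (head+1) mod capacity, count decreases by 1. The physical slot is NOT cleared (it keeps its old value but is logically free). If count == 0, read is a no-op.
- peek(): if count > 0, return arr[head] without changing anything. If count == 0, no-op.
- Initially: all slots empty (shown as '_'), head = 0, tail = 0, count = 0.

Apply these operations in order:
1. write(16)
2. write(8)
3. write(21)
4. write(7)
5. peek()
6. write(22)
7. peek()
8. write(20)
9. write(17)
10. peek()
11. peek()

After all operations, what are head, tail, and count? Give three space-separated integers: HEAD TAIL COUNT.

Answer: 2 2 5

Derivation:
After op 1 (write(16)): arr=[16 _ _ _ _] head=0 tail=1 count=1
After op 2 (write(8)): arr=[16 8 _ _ _] head=0 tail=2 count=2
After op 3 (write(21)): arr=[16 8 21 _ _] head=0 tail=3 count=3
After op 4 (write(7)): arr=[16 8 21 7 _] head=0 tail=4 count=4
After op 5 (peek()): arr=[16 8 21 7 _] head=0 tail=4 count=4
After op 6 (write(22)): arr=[16 8 21 7 22] head=0 tail=0 count=5
After op 7 (peek()): arr=[16 8 21 7 22] head=0 tail=0 count=5
After op 8 (write(20)): arr=[20 8 21 7 22] head=1 tail=1 count=5
After op 9 (write(17)): arr=[20 17 21 7 22] head=2 tail=2 count=5
After op 10 (peek()): arr=[20 17 21 7 22] head=2 tail=2 count=5
After op 11 (peek()): arr=[20 17 21 7 22] head=2 tail=2 count=5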